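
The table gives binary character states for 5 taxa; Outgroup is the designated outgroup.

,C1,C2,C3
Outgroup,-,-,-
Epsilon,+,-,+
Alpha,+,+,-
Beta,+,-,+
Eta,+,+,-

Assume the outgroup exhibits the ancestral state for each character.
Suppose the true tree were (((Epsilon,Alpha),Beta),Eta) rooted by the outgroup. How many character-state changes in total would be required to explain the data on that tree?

Map each character onto (((Epsilon,Alpha),Beta),Eta) (rooted by Outgroup) and count the minimum state changes it requires (Fitch parsimony):
C1: 1; C2: 2; C3: 2.
Total tree length = 5.

5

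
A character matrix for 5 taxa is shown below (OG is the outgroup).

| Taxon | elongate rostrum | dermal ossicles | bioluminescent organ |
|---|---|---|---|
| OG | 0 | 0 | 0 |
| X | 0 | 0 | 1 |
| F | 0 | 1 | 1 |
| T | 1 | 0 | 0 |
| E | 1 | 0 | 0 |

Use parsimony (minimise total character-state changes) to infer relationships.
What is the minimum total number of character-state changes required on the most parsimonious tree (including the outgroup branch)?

3

The outgroup has state '0' for every character, so '1' is the derived state throughout.
elongate rostrum (derived state '1') is shared by E and T — a synapomorphy uniting that clade.
dermal ossicles (derived state '1') is unique to F (autapomorphy; uninformative for grouping).
Only F and X show the derived state '1' for bioluminescent organ, supporting them as a clade.
Most parsimonious ingroup topology: ((X,F),(T,E)).
Changes per character on this tree: elongate rostrum: 1; dermal ossicles: 1; bioluminescent organ: 1.
Total = 3.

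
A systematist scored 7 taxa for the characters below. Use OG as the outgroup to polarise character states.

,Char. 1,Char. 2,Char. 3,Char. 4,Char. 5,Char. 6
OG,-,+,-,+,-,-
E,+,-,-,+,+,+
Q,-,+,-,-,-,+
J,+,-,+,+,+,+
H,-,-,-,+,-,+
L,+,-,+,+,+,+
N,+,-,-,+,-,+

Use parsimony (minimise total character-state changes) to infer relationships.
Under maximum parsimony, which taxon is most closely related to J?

Character polarity is set by the outgroup: the derived state is whichever differs from the outgroup's state, so for Char. 2, Char. 4 the derived state is '-', and for the remaining characters it is '+'.
Only E, J, L, and N show the derived state '+' for Char. 1, supporting them as a clade.
Char. 2: derived state '-' in E, H, J, L, and N only — synapomorphy for {E, H, J, L, N}.
Char. 3 (derived state '+') is shared by J and L — a synapomorphy uniting that clade.
Char. 4 (derived state '-') is unique to Q (autapomorphy; uninformative for grouping).
Char. 5 (derived state '+') is shared by E, J, and L — a synapomorphy uniting that clade.
Char. 6 (derived state '+') is shared by all ingroup taxa — unites the whole ingroup.
Most parsimonious ingroup topology: ((((E,(J,L)),N),H),Q).
J and L form a cherry on this tree, so they are sister taxa.

L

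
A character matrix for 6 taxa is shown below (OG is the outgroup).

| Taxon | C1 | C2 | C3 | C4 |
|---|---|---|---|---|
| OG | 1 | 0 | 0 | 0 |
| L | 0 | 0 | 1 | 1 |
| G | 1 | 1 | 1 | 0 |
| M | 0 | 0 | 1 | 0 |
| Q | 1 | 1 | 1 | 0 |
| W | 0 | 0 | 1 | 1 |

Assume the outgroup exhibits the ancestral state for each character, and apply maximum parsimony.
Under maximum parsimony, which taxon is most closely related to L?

W

Character polarity is set by the outgroup: the derived state is whichever differs from the outgroup's state, so for C1 the derived state is '0', and for the remaining characters it is '1'.
Only L, M, and W show the derived state '0' for C1, supporting them as a clade.
Only G and Q show the derived state '1' for C2, supporting them as a clade.
C3 (derived state '1') is shared by all ingroup taxa — unites the whole ingroup.
Only L and W show the derived state '1' for C4, supporting them as a clade.
Most parsimonious ingroup topology: (((L,W),M),(G,Q)).
L and W form a cherry on this tree, so they are sister taxa.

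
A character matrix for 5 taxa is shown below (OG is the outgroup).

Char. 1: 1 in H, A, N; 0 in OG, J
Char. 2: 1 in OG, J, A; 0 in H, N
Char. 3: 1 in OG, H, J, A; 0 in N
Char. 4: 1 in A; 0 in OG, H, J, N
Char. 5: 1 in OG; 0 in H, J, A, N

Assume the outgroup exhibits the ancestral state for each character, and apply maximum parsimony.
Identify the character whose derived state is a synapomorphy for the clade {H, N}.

Character polarity is set by the outgroup: the derived state is whichever differs from the outgroup's state, so for Char. 2, Char. 3, Char. 5 the derived state is '0', and for the remaining characters it is '1'.
Only A, H, and N show the derived state '1' for Char. 1, supporting them as a clade.
Char. 2: derived state '0' in H and N only — synapomorphy for {H, N}.
Char. 3 (derived state '0') is unique to N (autapomorphy; uninformative for grouping).
Char. 4: derived state '1' in A only — an autapomorphy, so it tells us nothing about relationships among taxa.
All ingroup taxa share the derived state '0' for Char. 5; it defines the ingroup but does not resolve relationships within it.
Most parsimonious ingroup topology: (((H,N),A),J).
The clade {H, N} is supported by Char. 2: its derived state '0' occurs in exactly those taxa and in no other taxon (including the outgroup).

Char. 2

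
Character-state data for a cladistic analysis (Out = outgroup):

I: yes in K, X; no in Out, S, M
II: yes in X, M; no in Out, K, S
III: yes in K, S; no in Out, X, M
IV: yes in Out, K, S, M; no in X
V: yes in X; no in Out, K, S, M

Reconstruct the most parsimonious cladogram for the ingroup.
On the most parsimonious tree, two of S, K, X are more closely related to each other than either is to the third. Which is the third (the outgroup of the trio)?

Character polarity is set by the outgroup: the derived state is whichever differs from the outgroup's state, so for IV the derived state is 'no', and for the remaining characters it is 'yes'.
I groups K and X, which is incompatible with the clades supported by the remaining characters; treating it as convergent (homoplasy) costs fewer steps than any alternative tree.
II: derived state 'yes' in M and X only — synapomorphy for {M, X}.
III (derived state 'yes') is shared by K and S — a synapomorphy uniting that clade.
IV (derived state 'no') is unique to X (autapomorphy; uninformative for grouping).
V (derived state 'yes') is unique to X (autapomorphy; uninformative for grouping).
Most parsimonious ingroup topology: ((X,M),(S,K)).
K and S share a more recent common ancestor with each other than either does with X, so X is the least closely related of the three.

X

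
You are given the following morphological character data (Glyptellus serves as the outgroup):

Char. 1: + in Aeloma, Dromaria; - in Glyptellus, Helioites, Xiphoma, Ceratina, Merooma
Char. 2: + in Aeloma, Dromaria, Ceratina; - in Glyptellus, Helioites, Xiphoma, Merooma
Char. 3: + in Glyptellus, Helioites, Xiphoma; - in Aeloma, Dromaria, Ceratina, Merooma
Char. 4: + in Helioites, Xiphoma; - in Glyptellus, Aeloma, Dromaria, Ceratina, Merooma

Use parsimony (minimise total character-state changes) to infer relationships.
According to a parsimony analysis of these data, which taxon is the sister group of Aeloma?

Character polarity is set by the outgroup: the derived state is whichever differs from the outgroup's state, so for Char. 3 the derived state is '-', and for the remaining characters it is '+'.
Char. 1 (derived state '+') is shared by Aeloma and Dromaria — a synapomorphy uniting that clade.
Only Aeloma, Ceratina, and Dromaria show the derived state '+' for Char. 2, supporting them as a clade.
Char. 3 (derived state '-') is shared by Aeloma, Ceratina, Dromaria, and Merooma — a synapomorphy uniting that clade.
Only Helioites and Xiphoma show the derived state '+' for Char. 4, supporting them as a clade.
Most parsimonious ingroup topology: ((Helioites,Xiphoma),(((Aeloma,Dromaria),Ceratina),Merooma)).
Aeloma and Dromaria form a cherry on this tree, so they are sister taxa.

Dromaria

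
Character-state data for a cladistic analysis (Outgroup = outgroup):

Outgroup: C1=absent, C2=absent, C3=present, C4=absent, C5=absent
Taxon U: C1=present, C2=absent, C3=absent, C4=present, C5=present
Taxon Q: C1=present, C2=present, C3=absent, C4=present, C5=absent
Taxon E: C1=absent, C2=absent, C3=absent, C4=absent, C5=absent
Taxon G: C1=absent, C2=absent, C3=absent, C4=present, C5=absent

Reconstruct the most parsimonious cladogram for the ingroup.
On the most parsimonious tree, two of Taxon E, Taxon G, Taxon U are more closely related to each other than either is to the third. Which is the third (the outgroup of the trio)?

Taxon E

Character polarity is set by the outgroup: the derived state is whichever differs from the outgroup's state, so for C3 the derived state is 'absent', and for the remaining characters it is 'present'.
C1 (derived state 'present') is shared by Taxon Q and Taxon U — a synapomorphy uniting that clade.
C2 (derived state 'present') is unique to Taxon Q (autapomorphy; uninformative for grouping).
C3 (derived state 'absent') is shared by all ingroup taxa — unites the whole ingroup.
C4: derived state 'present' in Taxon G, Taxon Q, and Taxon U only — synapomorphy for {Taxon G, Taxon Q, Taxon U}.
C5 (derived state 'present') is unique to Taxon U (autapomorphy; uninformative for grouping).
Most parsimonious ingroup topology: (((Taxon U,Taxon Q),Taxon G),Taxon E).
Taxon U and Taxon G share a more recent common ancestor with each other than either does with Taxon E, so Taxon E is the least closely related of the three.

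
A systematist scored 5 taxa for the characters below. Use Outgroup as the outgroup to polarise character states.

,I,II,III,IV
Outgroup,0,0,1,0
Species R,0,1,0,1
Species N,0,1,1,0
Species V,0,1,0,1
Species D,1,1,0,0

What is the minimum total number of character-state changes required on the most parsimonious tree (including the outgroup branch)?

Character polarity is set by the outgroup: the derived state is whichever differs from the outgroup's state, so for III the derived state is '0', and for the remaining characters it is '1'.
I: derived state '1' in Species D only — an autapomorphy, so it tells us nothing about relationships among taxa.
All ingroup taxa share the derived state '1' for II; it defines the ingroup but does not resolve relationships within it.
Only Species D, Species R, and Species V show the derived state '0' for III, supporting them as a clade.
Only Species R and Species V show the derived state '1' for IV, supporting them as a clade.
Most parsimonious ingroup topology: (((Species R,Species V),Species D),Species N).
Changes per character on this tree: I: 1; II: 1; III: 1; IV: 1.
Total = 4.

4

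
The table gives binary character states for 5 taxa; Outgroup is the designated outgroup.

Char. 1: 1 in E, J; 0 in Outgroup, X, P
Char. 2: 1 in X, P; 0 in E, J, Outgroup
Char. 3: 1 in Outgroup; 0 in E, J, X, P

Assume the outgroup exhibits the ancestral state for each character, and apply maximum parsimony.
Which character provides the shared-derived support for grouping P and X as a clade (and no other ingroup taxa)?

Char. 2

Character polarity is set by the outgroup: the derived state is whichever differs from the outgroup's state, so for Char. 3 the derived state is '0', and for the remaining characters it is '1'.
Char. 1: derived state '1' in E and J only — synapomorphy for {E, J}.
Only P and X show the derived state '1' for Char. 2, supporting them as a clade.
All ingroup taxa share the derived state '0' for Char. 3; it defines the ingroup but does not resolve relationships within it.
Most parsimonious ingroup topology: ((X,P),(J,E)).
The clade {P, X} is supported by Char. 2: its derived state '1' occurs in exactly those taxa and in no other taxon (including the outgroup).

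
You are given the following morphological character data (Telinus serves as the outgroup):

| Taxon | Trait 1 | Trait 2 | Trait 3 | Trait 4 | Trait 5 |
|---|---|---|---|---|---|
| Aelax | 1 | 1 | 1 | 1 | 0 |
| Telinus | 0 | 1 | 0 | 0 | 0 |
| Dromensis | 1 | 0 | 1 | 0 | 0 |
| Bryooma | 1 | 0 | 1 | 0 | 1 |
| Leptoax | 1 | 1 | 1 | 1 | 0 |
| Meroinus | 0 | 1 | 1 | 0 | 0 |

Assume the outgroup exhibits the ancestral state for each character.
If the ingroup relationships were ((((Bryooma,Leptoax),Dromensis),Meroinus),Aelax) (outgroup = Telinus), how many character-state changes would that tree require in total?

8

Map each character onto ((((Bryooma,Leptoax),Dromensis),Meroinus),Aelax) (rooted by Telinus) and count the minimum state changes it requires (Fitch parsimony):
Trait 1: 2; Trait 2: 2; Trait 3: 1; Trait 4: 2; Trait 5: 1.
Total tree length = 8.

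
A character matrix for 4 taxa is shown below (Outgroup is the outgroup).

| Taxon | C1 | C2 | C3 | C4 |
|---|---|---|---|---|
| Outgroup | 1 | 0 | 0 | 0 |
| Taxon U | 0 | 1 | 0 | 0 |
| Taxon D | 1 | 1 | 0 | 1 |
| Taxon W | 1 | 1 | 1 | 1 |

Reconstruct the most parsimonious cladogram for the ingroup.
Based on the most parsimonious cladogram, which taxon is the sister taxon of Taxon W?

Character polarity is set by the outgroup: the derived state is whichever differs from the outgroup's state, so for C1 the derived state is '0', and for the remaining characters it is '1'.
C1 (derived state '0') is unique to Taxon U (autapomorphy; uninformative for grouping).
All ingroup taxa share the derived state '1' for C2; it defines the ingroup but does not resolve relationships within it.
C3 (derived state '1') is unique to Taxon W (autapomorphy; uninformative for grouping).
C4 (derived state '1') is shared by Taxon D and Taxon W — a synapomorphy uniting that clade.
Most parsimonious ingroup topology: (Taxon U,(Taxon D,Taxon W)).
Taxon W and Taxon D form a cherry on this tree, so they are sister taxa.

Taxon D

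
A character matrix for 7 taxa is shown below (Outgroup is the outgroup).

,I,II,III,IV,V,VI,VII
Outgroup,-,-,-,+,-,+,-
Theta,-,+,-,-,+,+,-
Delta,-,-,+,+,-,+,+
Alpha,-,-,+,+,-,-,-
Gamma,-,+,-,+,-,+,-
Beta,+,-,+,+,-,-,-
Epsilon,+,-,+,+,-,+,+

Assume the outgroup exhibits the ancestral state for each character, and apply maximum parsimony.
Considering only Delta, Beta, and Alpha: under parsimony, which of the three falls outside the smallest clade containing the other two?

Character polarity is set by the outgroup: the derived state is whichever differs from the outgroup's state, so for IV, VI the derived state is '-', and for the remaining characters it is '+'.
I groups Beta and Epsilon, which is incompatible with the clades supported by the remaining characters; treating it as convergent (homoplasy) costs fewer steps than any alternative tree.
II (derived state '+') is shared by Gamma and Theta — a synapomorphy uniting that clade.
III: derived state '+' in Alpha, Beta, Delta, and Epsilon only — synapomorphy for {Alpha, Beta, Delta, Epsilon}.
IV: derived state '-' in Theta only — an autapomorphy, so it tells us nothing about relationships among taxa.
V: derived state '+' in Theta only — an autapomorphy, so it tells us nothing about relationships among taxa.
VI: derived state '-' in Alpha and Beta only — synapomorphy for {Alpha, Beta}.
VII (derived state '+') is shared by Delta and Epsilon — a synapomorphy uniting that clade.
Most parsimonious ingroup topology: ((Theta,Gamma),((Delta,Epsilon),(Alpha,Beta))).
Beta and Alpha share a more recent common ancestor with each other than either does with Delta, so Delta is the least closely related of the three.

Delta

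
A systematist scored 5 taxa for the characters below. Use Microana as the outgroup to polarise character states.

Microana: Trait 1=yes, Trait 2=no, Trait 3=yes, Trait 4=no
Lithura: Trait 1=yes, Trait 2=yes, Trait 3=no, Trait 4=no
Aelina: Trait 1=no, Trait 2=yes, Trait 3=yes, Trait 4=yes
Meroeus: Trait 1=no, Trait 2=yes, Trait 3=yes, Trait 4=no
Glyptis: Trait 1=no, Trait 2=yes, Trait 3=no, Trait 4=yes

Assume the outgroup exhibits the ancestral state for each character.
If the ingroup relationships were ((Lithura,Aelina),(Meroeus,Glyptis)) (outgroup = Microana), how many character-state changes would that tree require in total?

Map each character onto ((Lithura,Aelina),(Meroeus,Glyptis)) (rooted by Microana) and count the minimum state changes it requires (Fitch parsimony):
Trait 1: 2; Trait 2: 1; Trait 3: 2; Trait 4: 2.
Total tree length = 7.

7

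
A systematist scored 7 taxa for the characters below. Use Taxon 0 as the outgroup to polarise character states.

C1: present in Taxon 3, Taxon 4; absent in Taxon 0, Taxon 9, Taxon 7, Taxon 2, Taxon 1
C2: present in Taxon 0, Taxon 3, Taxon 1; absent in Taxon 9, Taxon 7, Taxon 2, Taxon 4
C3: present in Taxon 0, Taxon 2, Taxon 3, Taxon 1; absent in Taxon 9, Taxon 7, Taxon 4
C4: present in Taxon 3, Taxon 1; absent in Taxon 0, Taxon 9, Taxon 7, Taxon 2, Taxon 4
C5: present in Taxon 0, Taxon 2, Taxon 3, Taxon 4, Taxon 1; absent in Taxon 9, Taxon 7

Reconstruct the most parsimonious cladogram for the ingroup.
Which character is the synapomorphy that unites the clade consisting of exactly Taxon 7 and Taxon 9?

C5

Character polarity is set by the outgroup: the derived state is whichever differs from the outgroup's state, so for C2, C3, C5 the derived state is 'absent', and for the remaining characters it is 'present'.
C1 groups Taxon 3 and Taxon 4, which is incompatible with the clades supported by the remaining characters; treating it as convergent (homoplasy) costs fewer steps than any alternative tree.
C2 (derived state 'absent') is shared by Taxon 2, Taxon 4, Taxon 7, and Taxon 9 — a synapomorphy uniting that clade.
C3 (derived state 'absent') is shared by Taxon 4, Taxon 7, and Taxon 9 — a synapomorphy uniting that clade.
C4 (derived state 'present') is shared by Taxon 1 and Taxon 3 — a synapomorphy uniting that clade.
C5 (derived state 'absent') is shared by Taxon 7 and Taxon 9 — a synapomorphy uniting that clade.
Most parsimonious ingroup topology: ((((Taxon 9,Taxon 7),Taxon 4),Taxon 2),(Taxon 3,Taxon 1)).
The clade {Taxon 7, Taxon 9} is supported by C5: its derived state 'absent' occurs in exactly those taxa and in no other taxon (including the outgroup).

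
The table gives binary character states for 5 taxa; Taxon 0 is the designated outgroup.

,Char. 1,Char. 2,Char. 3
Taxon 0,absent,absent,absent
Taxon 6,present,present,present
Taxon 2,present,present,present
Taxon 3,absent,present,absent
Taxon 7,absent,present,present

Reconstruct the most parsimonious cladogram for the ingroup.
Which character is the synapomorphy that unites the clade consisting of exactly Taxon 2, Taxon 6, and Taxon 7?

Char. 3

The outgroup has state 'absent' for every character, so 'present' is the derived state throughout.
Char. 1: derived state 'present' in Taxon 2 and Taxon 6 only — synapomorphy for {Taxon 2, Taxon 6}.
All ingroup taxa share the derived state 'present' for Char. 2; it defines the ingroup but does not resolve relationships within it.
Char. 3: derived state 'present' in Taxon 2, Taxon 6, and Taxon 7 only — synapomorphy for {Taxon 2, Taxon 6, Taxon 7}.
Most parsimonious ingroup topology: (((Taxon 6,Taxon 2),Taxon 7),Taxon 3).
The clade {Taxon 2, Taxon 6, Taxon 7} is supported by Char. 3: its derived state 'present' occurs in exactly those taxa and in no other taxon (including the outgroup).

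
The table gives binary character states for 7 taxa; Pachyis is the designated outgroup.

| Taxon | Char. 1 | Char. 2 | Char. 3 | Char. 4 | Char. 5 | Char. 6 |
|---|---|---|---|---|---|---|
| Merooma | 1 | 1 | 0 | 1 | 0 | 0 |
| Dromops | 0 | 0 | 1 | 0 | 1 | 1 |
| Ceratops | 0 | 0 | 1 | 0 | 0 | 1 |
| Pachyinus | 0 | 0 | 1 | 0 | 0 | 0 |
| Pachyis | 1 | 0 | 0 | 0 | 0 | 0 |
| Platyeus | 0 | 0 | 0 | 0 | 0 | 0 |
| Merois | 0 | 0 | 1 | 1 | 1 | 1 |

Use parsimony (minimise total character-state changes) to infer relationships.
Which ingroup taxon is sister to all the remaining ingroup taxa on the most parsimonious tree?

Merooma

Character polarity is set by the outgroup: the derived state is whichever differs from the outgroup's state, so for Char. 1 the derived state is '0', and for the remaining characters it is '1'.
Char. 1: derived state '0' in Ceratops, Dromops, Merois, Pachyinus, and Platyeus only — synapomorphy for {Ceratops, Dromops, Merois, Pachyinus, Platyeus}.
Char. 2 (derived state '1') is unique to Merooma (autapomorphy; uninformative for grouping).
Char. 3 (derived state '1') is shared by Ceratops, Dromops, Merois, and Pachyinus — a synapomorphy uniting that clade.
Char. 4 groups Merois and Merooma, which is incompatible with the clades supported by the remaining characters; treating it as convergent (homoplasy) costs fewer steps than any alternative tree.
Char. 5 (derived state '1') is shared by Dromops and Merois — a synapomorphy uniting that clade.
Char. 6: derived state '1' in Ceratops, Dromops, and Merois only — synapomorphy for {Ceratops, Dromops, Merois}.
Most parsimonious ingroup topology: (((Pachyinus,((Dromops,Merois),Ceratops)),Platyeus),Merooma).
Merooma is sister to the clade containing all other ingroup taxa, so it is the earliest-diverging (most basal) ingroup lineage.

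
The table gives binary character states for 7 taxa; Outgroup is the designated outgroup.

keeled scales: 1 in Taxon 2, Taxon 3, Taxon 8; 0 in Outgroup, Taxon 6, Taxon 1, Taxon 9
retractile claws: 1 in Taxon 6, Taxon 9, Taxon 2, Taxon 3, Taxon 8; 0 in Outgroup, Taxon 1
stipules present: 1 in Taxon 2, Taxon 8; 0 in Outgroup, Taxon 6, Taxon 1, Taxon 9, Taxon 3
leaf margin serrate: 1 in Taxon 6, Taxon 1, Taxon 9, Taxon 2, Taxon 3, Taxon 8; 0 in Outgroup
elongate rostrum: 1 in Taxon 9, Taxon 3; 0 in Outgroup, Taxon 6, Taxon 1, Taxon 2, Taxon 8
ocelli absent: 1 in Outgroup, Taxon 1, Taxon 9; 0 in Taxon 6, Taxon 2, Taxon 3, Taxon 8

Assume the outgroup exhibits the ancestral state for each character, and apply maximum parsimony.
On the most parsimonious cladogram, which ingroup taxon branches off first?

Taxon 1

Character polarity is set by the outgroup: the derived state is whichever differs from the outgroup's state, so for ocelli absent the derived state is '0', and for the remaining characters it is '1'.
keeled scales (derived state '1') is shared by Taxon 2, Taxon 3, and Taxon 8 — a synapomorphy uniting that clade.
retractile claws: derived state '1' in Taxon 2, Taxon 3, Taxon 6, Taxon 8, and Taxon 9 only — synapomorphy for {Taxon 2, Taxon 3, Taxon 6, Taxon 8, Taxon 9}.
Only Taxon 2 and Taxon 8 show the derived state '1' for stipules present, supporting them as a clade.
leaf margin serrate (derived state '1') is shared by all ingroup taxa — unites the whole ingroup.
elongate rostrum (state '1') occurs in Taxon 3 and Taxon 9 but conflicts with the nesting implied by the other characters — most parsimoniously interpreted as homoplasy.
ocelli absent (derived state '0') is shared by Taxon 2, Taxon 3, Taxon 6, and Taxon 8 — a synapomorphy uniting that clade.
Most parsimonious ingroup topology: (((Taxon 6,((Taxon 2,Taxon 8),Taxon 3)),Taxon 9),Taxon 1).
Taxon 1 is sister to the clade containing all other ingroup taxa, so it is the earliest-diverging (most basal) ingroup lineage.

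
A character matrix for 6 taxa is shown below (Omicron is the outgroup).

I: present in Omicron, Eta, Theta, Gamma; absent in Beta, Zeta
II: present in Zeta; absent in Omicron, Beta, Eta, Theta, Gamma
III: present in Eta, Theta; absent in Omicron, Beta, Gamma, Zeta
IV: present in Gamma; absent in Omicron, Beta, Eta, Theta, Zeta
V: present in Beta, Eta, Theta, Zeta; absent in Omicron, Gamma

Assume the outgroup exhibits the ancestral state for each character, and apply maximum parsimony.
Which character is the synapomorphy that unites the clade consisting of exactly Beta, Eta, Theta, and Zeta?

V

Character polarity is set by the outgroup: the derived state is whichever differs from the outgroup's state, so for I the derived state is 'absent', and for the remaining characters it is 'present'.
I: derived state 'absent' in Beta and Zeta only — synapomorphy for {Beta, Zeta}.
II: derived state 'present' in Zeta only — an autapomorphy, so it tells us nothing about relationships among taxa.
Only Eta and Theta show the derived state 'present' for III, supporting them as a clade.
IV: derived state 'present' in Gamma only — an autapomorphy, so it tells us nothing about relationships among taxa.
Only Beta, Eta, Theta, and Zeta show the derived state 'present' for V, supporting them as a clade.
Most parsimonious ingroup topology: (((Beta,Zeta),(Eta,Theta)),Gamma).
The clade {Beta, Eta, Theta, Zeta} is supported by V: its derived state 'present' occurs in exactly those taxa and in no other taxon (including the outgroup).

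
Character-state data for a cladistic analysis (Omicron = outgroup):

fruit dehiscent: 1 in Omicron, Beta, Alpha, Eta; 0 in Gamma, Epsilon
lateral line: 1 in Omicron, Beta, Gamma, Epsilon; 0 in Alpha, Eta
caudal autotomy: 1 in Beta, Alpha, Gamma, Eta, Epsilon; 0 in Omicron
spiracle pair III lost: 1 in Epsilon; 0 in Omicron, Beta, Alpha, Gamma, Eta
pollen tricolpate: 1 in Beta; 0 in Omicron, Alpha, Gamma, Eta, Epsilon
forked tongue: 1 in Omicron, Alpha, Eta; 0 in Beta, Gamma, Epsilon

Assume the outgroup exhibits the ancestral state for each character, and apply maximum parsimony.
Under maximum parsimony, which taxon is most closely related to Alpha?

Character polarity is set by the outgroup: the derived state is whichever differs from the outgroup's state, so for fruit dehiscent, lateral line, forked tongue the derived state is '0', and for the remaining characters it is '1'.
fruit dehiscent (derived state '0') is shared by Epsilon and Gamma — a synapomorphy uniting that clade.
lateral line: derived state '0' in Alpha and Eta only — synapomorphy for {Alpha, Eta}.
All ingroup taxa share the derived state '1' for caudal autotomy; it defines the ingroup but does not resolve relationships within it.
spiracle pair III lost (derived state '1') is unique to Epsilon (autapomorphy; uninformative for grouping).
pollen tricolpate (derived state '1') is unique to Beta (autapomorphy; uninformative for grouping).
forked tongue: derived state '0' in Beta, Epsilon, and Gamma only — synapomorphy for {Beta, Epsilon, Gamma}.
Most parsimonious ingroup topology: ((Beta,(Gamma,Epsilon)),(Alpha,Eta)).
Alpha and Eta form a cherry on this tree, so they are sister taxa.

Eta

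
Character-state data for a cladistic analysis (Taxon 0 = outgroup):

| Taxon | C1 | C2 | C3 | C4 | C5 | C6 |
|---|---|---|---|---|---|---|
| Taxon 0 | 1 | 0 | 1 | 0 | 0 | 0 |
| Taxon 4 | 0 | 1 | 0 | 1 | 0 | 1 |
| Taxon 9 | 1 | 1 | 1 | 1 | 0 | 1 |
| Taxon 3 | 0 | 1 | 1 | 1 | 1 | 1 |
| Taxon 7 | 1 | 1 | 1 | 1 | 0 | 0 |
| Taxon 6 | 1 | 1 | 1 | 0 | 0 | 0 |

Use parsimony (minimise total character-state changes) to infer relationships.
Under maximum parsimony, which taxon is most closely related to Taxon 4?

Taxon 3

Character polarity is set by the outgroup: the derived state is whichever differs from the outgroup's state, so for C1, C3 the derived state is '0', and for the remaining characters it is '1'.
Only Taxon 3 and Taxon 4 show the derived state '0' for C1, supporting them as a clade.
All ingroup taxa share the derived state '1' for C2; it defines the ingroup but does not resolve relationships within it.
C3 (derived state '0') is unique to Taxon 4 (autapomorphy; uninformative for grouping).
C4 (derived state '1') is shared by Taxon 3, Taxon 4, Taxon 7, and Taxon 9 — a synapomorphy uniting that clade.
C5: derived state '1' in Taxon 3 only — an autapomorphy, so it tells us nothing about relationships among taxa.
C6: derived state '1' in Taxon 3, Taxon 4, and Taxon 9 only — synapomorphy for {Taxon 3, Taxon 4, Taxon 9}.
Most parsimonious ingroup topology: ((((Taxon 4,Taxon 3),Taxon 9),Taxon 7),Taxon 6).
Taxon 4 and Taxon 3 form a cherry on this tree, so they are sister taxa.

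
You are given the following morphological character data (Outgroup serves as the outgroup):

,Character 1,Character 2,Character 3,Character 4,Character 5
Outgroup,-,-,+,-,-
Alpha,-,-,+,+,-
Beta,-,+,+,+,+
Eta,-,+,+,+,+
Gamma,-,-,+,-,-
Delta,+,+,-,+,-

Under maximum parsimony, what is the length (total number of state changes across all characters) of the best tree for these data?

Character polarity is set by the outgroup: the derived state is whichever differs from the outgroup's state, so for Character 3 the derived state is '-', and for the remaining characters it is '+'.
Character 1 (derived state '+') is unique to Delta (autapomorphy; uninformative for grouping).
Character 2 (derived state '+') is shared by Beta, Delta, and Eta — a synapomorphy uniting that clade.
Character 3: derived state '-' in Delta only — an autapomorphy, so it tells us nothing about relationships among taxa.
Character 4 (derived state '+') is shared by Alpha, Beta, Delta, and Eta — a synapomorphy uniting that clade.
Character 5: derived state '+' in Beta and Eta only — synapomorphy for {Beta, Eta}.
Most parsimonious ingroup topology: ((Alpha,((Beta,Eta),Delta)),Gamma).
Changes per character on this tree: Character 1: 1; Character 2: 1; Character 3: 1; Character 4: 1; Character 5: 1.
Total = 5.

5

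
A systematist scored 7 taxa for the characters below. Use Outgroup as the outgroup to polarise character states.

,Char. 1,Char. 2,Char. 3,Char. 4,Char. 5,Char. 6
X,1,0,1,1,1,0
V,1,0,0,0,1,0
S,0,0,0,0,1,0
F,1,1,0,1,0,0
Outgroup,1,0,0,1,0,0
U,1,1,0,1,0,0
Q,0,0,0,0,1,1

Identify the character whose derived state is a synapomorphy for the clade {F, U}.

Character polarity is set by the outgroup: the derived state is whichever differs from the outgroup's state, so for Char. 1, Char. 4 the derived state is '0', and for the remaining characters it is '1'.
Only Q and S show the derived state '0' for Char. 1, supporting them as a clade.
Char. 2 (derived state '1') is shared by F and U — a synapomorphy uniting that clade.
Char. 3: derived state '1' in X only — an autapomorphy, so it tells us nothing about relationships among taxa.
Char. 4 (derived state '0') is shared by Q, S, and V — a synapomorphy uniting that clade.
Char. 5: derived state '1' in Q, S, V, and X only — synapomorphy for {Q, S, V, X}.
Char. 6: derived state '1' in Q only — an autapomorphy, so it tells us nothing about relationships among taxa.
Most parsimonious ingroup topology: ((X,((S,Q),V)),(F,U)).
The clade {F, U} is supported by Char. 2: its derived state '1' occurs in exactly those taxa and in no other taxon (including the outgroup).

Char. 2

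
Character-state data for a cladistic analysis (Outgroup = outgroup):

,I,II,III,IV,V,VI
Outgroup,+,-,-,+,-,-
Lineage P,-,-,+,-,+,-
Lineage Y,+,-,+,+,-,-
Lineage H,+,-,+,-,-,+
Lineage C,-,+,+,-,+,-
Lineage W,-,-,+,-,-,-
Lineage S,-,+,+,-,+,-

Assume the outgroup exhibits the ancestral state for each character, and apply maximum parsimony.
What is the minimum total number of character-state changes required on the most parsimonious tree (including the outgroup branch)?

6

Character polarity is set by the outgroup: the derived state is whichever differs from the outgroup's state, so for I, IV the derived state is '-', and for the remaining characters it is '+'.
I (derived state '-') is shared by Lineage C, Lineage P, Lineage S, and Lineage W — a synapomorphy uniting that clade.
II: derived state '+' in Lineage C and Lineage S only — synapomorphy for {Lineage C, Lineage S}.
III (derived state '+') is shared by all ingroup taxa — unites the whole ingroup.
IV: derived state '-' in Lineage C, Lineage H, Lineage P, Lineage S, and Lineage W only — synapomorphy for {Lineage C, Lineage H, Lineage P, Lineage S, Lineage W}.
V (derived state '+') is shared by Lineage C, Lineage P, and Lineage S — a synapomorphy uniting that clade.
VI: derived state '+' in Lineage H only — an autapomorphy, so it tells us nothing about relationships among taxa.
Most parsimonious ingroup topology: ((((Lineage P,(Lineage C,Lineage S)),Lineage W),Lineage H),Lineage Y).
Changes per character on this tree: I: 1; II: 1; III: 1; IV: 1; V: 1; VI: 1.
Total = 6.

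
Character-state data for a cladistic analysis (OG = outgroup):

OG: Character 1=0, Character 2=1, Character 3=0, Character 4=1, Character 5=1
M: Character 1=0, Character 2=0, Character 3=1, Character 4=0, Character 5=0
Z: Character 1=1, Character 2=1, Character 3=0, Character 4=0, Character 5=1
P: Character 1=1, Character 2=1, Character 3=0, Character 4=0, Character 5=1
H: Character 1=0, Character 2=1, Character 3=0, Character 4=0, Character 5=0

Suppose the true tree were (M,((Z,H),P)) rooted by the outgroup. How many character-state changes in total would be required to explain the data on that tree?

Map each character onto (M,((Z,H),P)) (rooted by OG) and count the minimum state changes it requires (Fitch parsimony):
Character 1: 2; Character 2: 1; Character 3: 1; Character 4: 1; Character 5: 2.
Total tree length = 7.

7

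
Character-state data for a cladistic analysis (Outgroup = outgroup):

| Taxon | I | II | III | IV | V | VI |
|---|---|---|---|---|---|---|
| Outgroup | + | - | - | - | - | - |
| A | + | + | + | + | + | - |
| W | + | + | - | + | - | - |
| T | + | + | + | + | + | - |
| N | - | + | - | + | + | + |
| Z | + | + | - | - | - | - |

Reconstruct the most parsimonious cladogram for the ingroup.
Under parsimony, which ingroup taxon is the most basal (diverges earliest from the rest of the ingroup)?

Z

Character polarity is set by the outgroup: the derived state is whichever differs from the outgroup's state, so for I the derived state is '-', and for the remaining characters it is '+'.
I (derived state '-') is unique to N (autapomorphy; uninformative for grouping).
II (derived state '+') is shared by all ingroup taxa — unites the whole ingroup.
III: derived state '+' in A and T only — synapomorphy for {A, T}.
IV (derived state '+') is shared by A, N, T, and W — a synapomorphy uniting that clade.
Only A, N, and T show the derived state '+' for V, supporting them as a clade.
VI (derived state '+') is unique to N (autapomorphy; uninformative for grouping).
Most parsimonious ingroup topology: ((((A,T),N),W),Z).
Z is sister to the clade containing all other ingroup taxa, so it is the earliest-diverging (most basal) ingroup lineage.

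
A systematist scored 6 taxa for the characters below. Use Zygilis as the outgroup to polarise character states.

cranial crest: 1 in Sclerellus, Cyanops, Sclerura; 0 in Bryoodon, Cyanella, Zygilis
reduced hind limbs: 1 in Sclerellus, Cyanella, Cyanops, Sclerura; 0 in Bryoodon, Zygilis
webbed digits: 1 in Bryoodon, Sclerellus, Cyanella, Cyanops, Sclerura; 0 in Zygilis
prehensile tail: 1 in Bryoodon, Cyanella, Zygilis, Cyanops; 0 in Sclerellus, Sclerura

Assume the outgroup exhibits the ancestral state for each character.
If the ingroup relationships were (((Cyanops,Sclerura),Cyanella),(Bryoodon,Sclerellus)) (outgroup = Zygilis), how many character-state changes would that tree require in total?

Map each character onto (((Cyanops,Sclerura),Cyanella),(Bryoodon,Sclerellus)) (rooted by Zygilis) and count the minimum state changes it requires (Fitch parsimony):
cranial crest: 2; reduced hind limbs: 2; webbed digits: 1; prehensile tail: 2.
Total tree length = 7.

7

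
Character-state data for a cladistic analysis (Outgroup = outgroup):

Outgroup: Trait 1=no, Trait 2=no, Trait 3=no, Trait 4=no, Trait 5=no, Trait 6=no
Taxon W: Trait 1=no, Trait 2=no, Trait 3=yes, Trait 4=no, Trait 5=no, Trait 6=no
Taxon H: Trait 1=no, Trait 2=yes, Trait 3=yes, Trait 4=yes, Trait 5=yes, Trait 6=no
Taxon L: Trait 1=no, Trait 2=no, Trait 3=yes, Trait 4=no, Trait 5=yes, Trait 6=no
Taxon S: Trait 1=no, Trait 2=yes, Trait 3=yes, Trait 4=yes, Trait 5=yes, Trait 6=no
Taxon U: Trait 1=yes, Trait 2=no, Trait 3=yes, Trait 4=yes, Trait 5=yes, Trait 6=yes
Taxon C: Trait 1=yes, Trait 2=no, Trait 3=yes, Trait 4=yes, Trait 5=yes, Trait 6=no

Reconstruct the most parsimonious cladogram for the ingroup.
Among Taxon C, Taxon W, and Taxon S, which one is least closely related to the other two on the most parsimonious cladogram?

Taxon W

The outgroup has state 'no' for every character, so 'yes' is the derived state throughout.
Only Taxon C and Taxon U show the derived state 'yes' for Trait 1, supporting them as a clade.
Only Taxon H and Taxon S show the derived state 'yes' for Trait 2, supporting them as a clade.
Trait 3 (derived state 'yes') is shared by all ingroup taxa — unites the whole ingroup.
Trait 4 (derived state 'yes') is shared by Taxon C, Taxon H, Taxon S, and Taxon U — a synapomorphy uniting that clade.
Trait 5: derived state 'yes' in Taxon C, Taxon H, Taxon L, Taxon S, and Taxon U only — synapomorphy for {Taxon C, Taxon H, Taxon L, Taxon S, Taxon U}.
Trait 6: derived state 'yes' in Taxon U only — an autapomorphy, so it tells us nothing about relationships among taxa.
Most parsimonious ingroup topology: (Taxon W,(((Taxon H,Taxon S),(Taxon U,Taxon C)),Taxon L)).
Taxon C and Taxon S share a more recent common ancestor with each other than either does with Taxon W, so Taxon W is the least closely related of the three.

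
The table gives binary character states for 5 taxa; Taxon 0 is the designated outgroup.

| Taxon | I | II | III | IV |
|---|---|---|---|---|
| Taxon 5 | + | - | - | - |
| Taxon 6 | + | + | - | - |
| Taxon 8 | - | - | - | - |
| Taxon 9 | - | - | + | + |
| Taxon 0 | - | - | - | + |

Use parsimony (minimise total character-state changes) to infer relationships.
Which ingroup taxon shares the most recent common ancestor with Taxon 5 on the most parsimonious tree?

Taxon 6

Character polarity is set by the outgroup: the derived state is whichever differs from the outgroup's state, so for IV the derived state is '-', and for the remaining characters it is '+'.
I: derived state '+' in Taxon 5 and Taxon 6 only — synapomorphy for {Taxon 5, Taxon 6}.
II: derived state '+' in Taxon 6 only — an autapomorphy, so it tells us nothing about relationships among taxa.
III: derived state '+' in Taxon 9 only — an autapomorphy, so it tells us nothing about relationships among taxa.
Only Taxon 5, Taxon 6, and Taxon 8 show the derived state '-' for IV, supporting them as a clade.
Most parsimonious ingroup topology: (Taxon 9,((Taxon 6,Taxon 5),Taxon 8)).
Taxon 5 and Taxon 6 form a cherry on this tree, so they are sister taxa.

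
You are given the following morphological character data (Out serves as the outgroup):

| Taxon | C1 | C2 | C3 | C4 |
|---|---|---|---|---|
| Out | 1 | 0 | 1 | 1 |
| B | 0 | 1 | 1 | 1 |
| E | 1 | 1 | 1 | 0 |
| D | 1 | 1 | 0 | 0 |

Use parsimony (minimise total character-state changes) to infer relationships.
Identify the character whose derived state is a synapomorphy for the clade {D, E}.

Character polarity is set by the outgroup: the derived state is whichever differs from the outgroup's state, so for C1, C3, C4 the derived state is '0', and for the remaining characters it is '1'.
C1 (derived state '0') is unique to B (autapomorphy; uninformative for grouping).
All ingroup taxa share the derived state '1' for C2; it defines the ingroup but does not resolve relationships within it.
C3: derived state '0' in D only — an autapomorphy, so it tells us nothing about relationships among taxa.
C4 (derived state '0') is shared by D and E — a synapomorphy uniting that clade.
Most parsimonious ingroup topology: (B,(E,D)).
The clade {D, E} is supported by C4: its derived state '0' occurs in exactly those taxa and in no other taxon (including the outgroup).

C4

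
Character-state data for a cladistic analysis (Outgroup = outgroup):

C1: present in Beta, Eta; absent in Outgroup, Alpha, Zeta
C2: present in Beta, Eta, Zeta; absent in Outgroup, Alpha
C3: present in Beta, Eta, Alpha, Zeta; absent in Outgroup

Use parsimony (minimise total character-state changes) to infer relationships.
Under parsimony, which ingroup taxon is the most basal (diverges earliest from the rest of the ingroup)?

The outgroup has state 'absent' for every character, so 'present' is the derived state throughout.
Only Beta and Eta show the derived state 'present' for C1, supporting them as a clade.
C2 (derived state 'present') is shared by Beta, Eta, and Zeta — a synapomorphy uniting that clade.
C3 (derived state 'present') is shared by all ingroup taxa — unites the whole ingroup.
Most parsimonious ingroup topology: (((Beta,Eta),Zeta),Alpha).
Alpha is sister to the clade containing all other ingroup taxa, so it is the earliest-diverging (most basal) ingroup lineage.

Alpha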